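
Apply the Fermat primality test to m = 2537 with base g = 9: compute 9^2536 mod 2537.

9^1 ≡ 9 (mod 2537)
9^2 ≡ 9^2 = 81 ≡ 81 (mod 2537)
9^4 ≡ 81^2 = 6561 ≡ 1487 (mod 2537)
9^8 ≡ 1487^2 = 2211169 ≡ 1442 (mod 2537)
9^16 ≡ 1442^2 = 2079364 ≡ 1561 (mod 2537)
9^32 ≡ 1561^2 = 2436721 ≡ 1201 (mod 2537)
9^64 ≡ 1201^2 = 1442401 ≡ 1385 (mod 2537)
9^128 ≡ 1385^2 = 1918225 ≡ 253 (mod 2537)
9^256 ≡ 253^2 = 64009 ≡ 584 (mod 2537)
9^512 ≡ 584^2 = 341056 ≡ 1098 (mod 2537)
9^1024 ≡ 1098^2 = 1205604 ≡ 529 (mod 2537)
9^2048 ≡ 529^2 = 279841 ≡ 771 (mod 2537)
2536 = 2048 + 256 + 128 + 64 + 32 + 8 in binary powers of 2.
So 9^2536 ≡ 771 · 584 · 253 · 1385 · 1201 · 1442 ≡ 271 (mod 2537).
Since 271 ≠ 1, base 9 is a Fermat witness: 2537 is composite.

271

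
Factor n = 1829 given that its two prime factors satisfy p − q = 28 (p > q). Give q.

31

Since p = q + 28, we have 1829 = q(q + 28), so q² + 28q − 1829 = 0.
Discriminant: 28² + 4·1829 = 784 + 7316 = 8100; √8100 = 90.
q = (−28 + 90)/2 = 31, and p = q + 28 = 59.
Check: 31 · 59 = 1829.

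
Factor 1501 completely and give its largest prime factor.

79

1501 = 19 · 79
79 is prime.
So 1501 = 19 · 79; the largest prime factor is 79.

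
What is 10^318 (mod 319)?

10^1 ≡ 10 (mod 319)
10^2 ≡ 10^2 = 100 ≡ 100 (mod 319)
10^4 ≡ 100^2 = 10000 ≡ 111 (mod 319)
10^8 ≡ 111^2 = 12321 ≡ 199 (mod 319)
10^16 ≡ 199^2 = 39601 ≡ 45 (mod 319)
10^32 ≡ 45^2 = 2025 ≡ 111 (mod 319)
10^64 ≡ 111^2 = 12321 ≡ 199 (mod 319)
10^128 ≡ 199^2 = 39601 ≡ 45 (mod 319)
10^256 ≡ 45^2 = 2025 ≡ 111 (mod 319)
318 = 256 + 32 + 16 + 8 + 4 + 2 in binary powers of 2.
So 10^318 ≡ 111 · 111 · 45 · 199 · 111 · 100 ≡ 122 (mod 319).
Since 122 ≠ 1, base 10 is a Fermat witness: 319 is composite.

122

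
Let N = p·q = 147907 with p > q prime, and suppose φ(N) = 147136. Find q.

353

φ(n) = (p−1)(q−1) = n − (p+q) + 1, so p + q = 147907 − 147136 + 1 = 772.
p and q are the roots of t² − 772t + 147907 = 0.
Discriminant: 772² − 4·147907 = 595984 − 591628 = 4356; √4356 = 66.
q = (772 − 66)/2 = 353, p = (772 + 66)/2 = 419.
Check: 353 · 419 = 147907.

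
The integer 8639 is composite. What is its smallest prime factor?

53

8639 is odd.
Digit sum 26, not divisible by 3.
Ends in 9: not divisible by 5.
7: 8639 = 7·1234 + 1
11: 8639 = 11·785 + 4
13: 8639 = 13·664 + 7
17: 8639 = 17·508 + 3
19: 8639 = 19·454 + 13
23: 8639 = 23·375 + 14
29: 8639 = 29·297 + 26
31: 8639 = 31·278 + 21
37: 8639 = 37·233 + 18
41: 8639 = 41·210 + 29
43: 8639 = 43·200 + 39
47: 8639 = 47·183 + 38
53: 8639 = 53·163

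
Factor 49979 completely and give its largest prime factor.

49979 = 23 · 2173
2173 = 41 · 53
53 is prime.
So 49979 = 23 · 41 · 53; the largest prime factor is 53.

53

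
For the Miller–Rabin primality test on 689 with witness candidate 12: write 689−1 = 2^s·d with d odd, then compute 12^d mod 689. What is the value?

337

689 − 1 = 688 = 2^4 · 43, so d = 43.
12^1 ≡ 12 (mod 689)
12^2 ≡ 12^2 = 144 ≡ 144 (mod 689)
12^4 ≡ 144^2 = 20736 ≡ 66 (mod 689)
12^8 ≡ 66^2 = 4356 ≡ 222 (mod 689)
12^16 ≡ 222^2 = 49284 ≡ 365 (mod 689)
12^32 ≡ 365^2 = 133225 ≡ 248 (mod 689)
43 = 32 + 8 + 2 + 1 in binary powers of 2.
So 12^43 ≡ 248 · 222 · 144 · 12 ≡ 337 (mod 689).
Squaring chain: 337 → 573 → 365 → 248; never reaches −1, so base 12 is a Miller–Rabin witness that 689 is composite.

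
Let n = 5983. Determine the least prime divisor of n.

5983 is odd.
Digit sum 25, not divisible by 3.
Ends in 3: not divisible by 5.
7: 5983 = 7·854 + 5
11: 5983 = 11·543 + 10
13: 5983 = 13·460 + 3
17: 5983 = 17·351 + 16
19: 5983 = 19·314 + 17
23: 5983 = 23·260 + 3
29: 5983 = 29·206 + 9
31: 5983 = 31·193

31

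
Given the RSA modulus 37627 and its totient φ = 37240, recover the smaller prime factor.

φ(n) = (p−1)(q−1) = n − (p+q) + 1, so p + q = 37627 − 37240 + 1 = 388.
p and q are the roots of t² − 388t + 37627 = 0.
Discriminant: 388² − 4·37627 = 150544 − 150508 = 36; √36 = 6.
q = (388 − 6)/2 = 191, p = (388 + 6)/2 = 197.
Check: 191 · 197 = 37627.

191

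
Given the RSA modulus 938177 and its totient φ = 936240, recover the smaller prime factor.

941

φ(n) = (p−1)(q−1) = n − (p+q) + 1, so p + q = 938177 − 936240 + 1 = 1938.
p and q are the roots of t² − 1938t + 938177 = 0.
Discriminant: 1938² − 4·938177 = 3755844 − 3752708 = 3136; √3136 = 56.
q = (1938 − 56)/2 = 941, p = (1938 + 56)/2 = 997.
Check: 941 · 997 = 938177.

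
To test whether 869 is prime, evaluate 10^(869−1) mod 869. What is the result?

749

10^1 ≡ 10 (mod 869)
10^2 ≡ 10^2 = 100 ≡ 100 (mod 869)
10^4 ≡ 100^2 = 10000 ≡ 441 (mod 869)
10^8 ≡ 441^2 = 194481 ≡ 694 (mod 869)
10^16 ≡ 694^2 = 481636 ≡ 210 (mod 869)
10^32 ≡ 210^2 = 44100 ≡ 650 (mod 869)
10^64 ≡ 650^2 = 422500 ≡ 166 (mod 869)
10^128 ≡ 166^2 = 27556 ≡ 617 (mod 869)
10^256 ≡ 617^2 = 380689 ≡ 67 (mod 869)
10^512 ≡ 67^2 = 4489 ≡ 144 (mod 869)
868 = 512 + 256 + 64 + 32 + 4 in binary powers of 2.
So 10^868 ≡ 144 · 67 · 166 · 650 · 441 ≡ 749 (mod 869).
Since 749 ≠ 1, base 10 is a Fermat witness: 869 is composite.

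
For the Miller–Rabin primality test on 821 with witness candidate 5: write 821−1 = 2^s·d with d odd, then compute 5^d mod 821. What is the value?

821 − 1 = 820 = 2^2 · 205, so d = 205.
5^1 ≡ 5 (mod 821)
5^2 ≡ 5^2 = 25 ≡ 25 (mod 821)
5^4 ≡ 25^2 = 625 ≡ 625 (mod 821)
5^8 ≡ 625^2 = 390625 ≡ 650 (mod 821)
5^16 ≡ 650^2 = 422500 ≡ 506 (mod 821)
5^32 ≡ 506^2 = 256036 ≡ 705 (mod 821)
5^64 ≡ 705^2 = 497025 ≡ 320 (mod 821)
5^128 ≡ 320^2 = 102400 ≡ 596 (mod 821)
205 = 128 + 64 + 8 + 4 + 1 in binary powers of 2.
So 5^205 ≡ 596 · 320 · 650 · 625 · 5 ≡ 820 (mod 821).
Since 5^d ≡ 820 (mod 821), base 5 does not prove 821 composite.

820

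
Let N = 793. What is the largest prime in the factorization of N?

793 = 13 · 61
61 is prime.
So 793 = 13 · 61; the largest prime factor is 61.

61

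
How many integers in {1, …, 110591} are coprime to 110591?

99360

Factor: 110591 = 13 · 47 · 181.
φ(110591) = (13−1) · (47−1) · (181−1) = 12 · 46 · 180 = 99360.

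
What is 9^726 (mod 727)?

1

9^1 ≡ 9 (mod 727)
9^2 ≡ 9^2 = 81 ≡ 81 (mod 727)
9^4 ≡ 81^2 = 6561 ≡ 18 (mod 727)
9^8 ≡ 18^2 = 324 ≡ 324 (mod 727)
9^16 ≡ 324^2 = 104976 ≡ 288 (mod 727)
9^32 ≡ 288^2 = 82944 ≡ 66 (mod 727)
9^64 ≡ 66^2 = 4356 ≡ 721 (mod 727)
9^128 ≡ 721^2 = 519841 ≡ 36 (mod 727)
9^256 ≡ 36^2 = 1296 ≡ 569 (mod 727)
9^512 ≡ 569^2 = 323761 ≡ 246 (mod 727)
726 = 512 + 128 + 64 + 16 + 4 + 2 in binary powers of 2.
So 9^726 ≡ 246 · 36 · 721 · 288 · 18 · 81 ≡ 1 (mod 727).
Since the result is 1, base 9 gives no evidence that 727 is composite.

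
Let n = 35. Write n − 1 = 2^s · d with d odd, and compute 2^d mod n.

32

35 − 1 = 34 = 2^1 · 17, so d = 17.
2^1 ≡ 2 (mod 35)
2^2 ≡ 2^2 = 4 ≡ 4 (mod 35)
2^4 ≡ 4^2 = 16 ≡ 16 (mod 35)
2^8 ≡ 16^2 = 256 ≡ 11 (mod 35)
2^16 ≡ 11^2 = 121 ≡ 16 (mod 35)
17 = 16 + 1 in binary powers of 2.
So 2^17 ≡ 16 · 2 ≡ 32 (mod 35).
Squaring chain: 32; never reaches −1, so base 2 is a Miller–Rabin witness that 35 is composite.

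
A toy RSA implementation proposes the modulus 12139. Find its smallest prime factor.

61

12139 is odd.
Digit sum 16, not divisible by 3.
Ends in 9: not divisible by 5.
7: 12139 = 7·1734 + 1
11: 12139 = 11·1103 + 6
13: 12139 = 13·933 + 10
17: 12139 = 17·714 + 1
19: 12139 = 19·638 + 17
23: 12139 = 23·527 + 18
29: 12139 = 29·418 + 17
31: 12139 = 31·391 + 18
37: 12139 = 37·328 + 3
41: 12139 = 41·296 + 3
43: 12139 = 43·282 + 13
47: 12139 = 47·258 + 13
53: 12139 = 53·229 + 2
59: 12139 = 59·205 + 44
61: 12139 = 61·199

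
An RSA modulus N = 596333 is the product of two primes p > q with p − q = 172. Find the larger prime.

863

Since p = q + 172, we have 596333 = q(q + 172), so q² + 172q − 596333 = 0.
Discriminant: 172² + 4·596333 = 29584 + 2385332 = 2414916; √2414916 = 1554.
q = (−172 + 1554)/2 = 691, and p = q + 172 = 863.
Check: 691 · 863 = 596333.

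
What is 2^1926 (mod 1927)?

1540

2^1 ≡ 2 (mod 1927)
2^2 ≡ 2^2 = 4 ≡ 4 (mod 1927)
2^4 ≡ 4^2 = 16 ≡ 16 (mod 1927)
2^8 ≡ 16^2 = 256 ≡ 256 (mod 1927)
2^16 ≡ 256^2 = 65536 ≡ 18 (mod 1927)
2^32 ≡ 18^2 = 324 ≡ 324 (mod 1927)
2^64 ≡ 324^2 = 104976 ≡ 918 (mod 1927)
2^128 ≡ 918^2 = 842724 ≡ 625 (mod 1927)
2^256 ≡ 625^2 = 390625 ≡ 1371 (mod 1927)
2^512 ≡ 1371^2 = 1879641 ≡ 816 (mod 1927)
2^1024 ≡ 816^2 = 665856 ≡ 1041 (mod 1927)
1926 = 1024 + 512 + 256 + 128 + 4 + 2 in binary powers of 2.
So 2^1926 ≡ 1041 · 816 · 1371 · 625 · 16 · 4 ≡ 1540 (mod 1927).
Since 1540 ≠ 1, base 2 is a Fermat witness: 1927 is composite.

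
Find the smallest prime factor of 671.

11

671 is odd.
Digit sum 14, not divisible by 3.
Ends in 1: not divisible by 5.
7: 671 = 7·95 + 6
11: 671 = 11·61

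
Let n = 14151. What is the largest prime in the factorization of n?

89

14151 = 3 · 4717
4717 = 53 · 89
89 is prime.
So 14151 = 3 · 53 · 89; the largest prime factor is 89.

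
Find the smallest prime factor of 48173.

67

48173 is odd.
Digit sum 23, not divisible by 3.
Ends in 3: not divisible by 5.
7: 48173 = 7·6881 + 6
11: 48173 = 11·4379 + 4
13: 48173 = 13·3705 + 8
17: 48173 = 17·2833 + 12
19: 48173 = 19·2535 + 8
23: 48173 = 23·2094 + 11
29: 48173 = 29·1661 + 4
31: 48173 = 31·1553 + 30
37: 48173 = 37·1301 + 36
41: 48173 = 41·1174 + 39
43: 48173 = 43·1120 + 13
47: 48173 = 47·1024 + 45
53: 48173 = 53·908 + 49
59: 48173 = 59·816 + 29
61: 48173 = 61·789 + 44
67: 48173 = 67·719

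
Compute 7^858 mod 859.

1

7^1 ≡ 7 (mod 859)
7^2 ≡ 7^2 = 49 ≡ 49 (mod 859)
7^4 ≡ 49^2 = 2401 ≡ 683 (mod 859)
7^8 ≡ 683^2 = 466489 ≡ 52 (mod 859)
7^16 ≡ 52^2 = 2704 ≡ 127 (mod 859)
7^32 ≡ 127^2 = 16129 ≡ 667 (mod 859)
7^64 ≡ 667^2 = 444889 ≡ 786 (mod 859)
7^128 ≡ 786^2 = 617796 ≡ 175 (mod 859)
7^256 ≡ 175^2 = 30625 ≡ 560 (mod 859)
7^512 ≡ 560^2 = 313600 ≡ 65 (mod 859)
858 = 512 + 256 + 64 + 16 + 8 + 2 in binary powers of 2.
So 7^858 ≡ 65 · 560 · 786 · 127 · 52 · 49 ≡ 1 (mod 859).
Since the result is 1, base 7 gives no evidence that 859 is composite.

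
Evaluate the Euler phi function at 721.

612

Factor: 721 = 7 · 103.
φ(721) = (7−1) · (103−1) = 6 · 102 = 612.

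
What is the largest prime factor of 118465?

43

118465 = 5 · 23693
23693 = 19 · 1247
1247 = 29 · 43
43 is prime.
So 118465 = 5 · 19 · 29 · 43; the largest prime factor is 43.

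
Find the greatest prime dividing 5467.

71

5467 = 7 · 781
781 = 11 · 71
71 is prime.
So 5467 = 7 · 11 · 71; the largest prime factor is 71.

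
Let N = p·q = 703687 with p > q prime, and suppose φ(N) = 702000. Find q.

φ(n) = (p−1)(q−1) = n − (p+q) + 1, so p + q = 703687 − 702000 + 1 = 1688.
p and q are the roots of t² − 1688t + 703687 = 0.
Discriminant: 1688² − 4·703687 = 2849344 − 2814748 = 34596; √34596 = 186.
q = (1688 − 186)/2 = 751, p = (1688 + 186)/2 = 937.
Check: 751 · 937 = 703687.

751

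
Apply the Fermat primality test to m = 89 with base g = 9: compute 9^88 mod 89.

1

9^1 ≡ 9 (mod 89)
9^2 ≡ 9^2 = 81 ≡ 81 (mod 89)
9^4 ≡ 81^2 = 6561 ≡ 64 (mod 89)
9^8 ≡ 64^2 = 4096 ≡ 2 (mod 89)
9^16 ≡ 2^2 = 4 ≡ 4 (mod 89)
9^32 ≡ 4^2 = 16 ≡ 16 (mod 89)
9^64 ≡ 16^2 = 256 ≡ 78 (mod 89)
88 = 64 + 16 + 8 in binary powers of 2.
So 9^88 ≡ 78 · 4 · 2 ≡ 1 (mod 89).
Since the result is 1, base 9 gives no evidence that 89 is composite.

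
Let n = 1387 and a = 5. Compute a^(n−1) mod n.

5^1 ≡ 5 (mod 1387)
5^2 ≡ 5^2 = 25 ≡ 25 (mod 1387)
5^4 ≡ 25^2 = 625 ≡ 625 (mod 1387)
5^8 ≡ 625^2 = 390625 ≡ 878 (mod 1387)
5^16 ≡ 878^2 = 770884 ≡ 1099 (mod 1387)
5^32 ≡ 1099^2 = 1207801 ≡ 1111 (mod 1387)
5^64 ≡ 1111^2 = 1234321 ≡ 1278 (mod 1387)
5^128 ≡ 1278^2 = 1633284 ≡ 785 (mod 1387)
5^256 ≡ 785^2 = 616225 ≡ 397 (mod 1387)
5^512 ≡ 397^2 = 157609 ≡ 878 (mod 1387)
5^1024 ≡ 878^2 = 770884 ≡ 1099 (mod 1387)
1386 = 1024 + 256 + 64 + 32 + 8 + 2 in binary powers of 2.
So 5^1386 ≡ 1099 · 397 · 1278 · 1111 · 878 · 25 ≡ 1122 (mod 1387).
Since 1122 ≠ 1, base 5 is a Fermat witness: 1387 is composite.

1122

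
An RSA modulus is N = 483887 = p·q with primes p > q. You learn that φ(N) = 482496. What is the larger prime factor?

719

φ(n) = (p−1)(q−1) = n − (p+q) + 1, so p + q = 483887 − 482496 + 1 = 1392.
p and q are the roots of t² − 1392t + 483887 = 0.
Discriminant: 1392² − 4·483887 = 1937664 − 1935548 = 2116; √2116 = 46.
q = (1392 − 46)/2 = 673, p = (1392 + 46)/2 = 719.
Check: 673 · 719 = 483887.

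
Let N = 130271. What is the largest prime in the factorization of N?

97

130271 = 17 · 7663
7663 = 79 · 97
97 is prime.
So 130271 = 17 · 79 · 97; the largest prime factor is 97.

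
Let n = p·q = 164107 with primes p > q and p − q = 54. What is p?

Since p = q + 54, we have 164107 = q(q + 54), so q² + 54q − 164107 = 0.
Discriminant: 54² + 4·164107 = 2916 + 656428 = 659344; √659344 = 812.
q = (−54 + 812)/2 = 379, and p = q + 54 = 433.
Check: 379 · 433 = 164107.

433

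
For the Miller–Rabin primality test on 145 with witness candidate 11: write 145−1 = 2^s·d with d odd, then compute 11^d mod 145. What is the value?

31

145 − 1 = 144 = 2^4 · 9, so d = 9.
11^1 ≡ 11 (mod 145)
11^2 ≡ 11^2 = 121 ≡ 121 (mod 145)
11^4 ≡ 121^2 = 14641 ≡ 141 (mod 145)
11^8 ≡ 141^2 = 19881 ≡ 16 (mod 145)
9 = 8 + 1 in binary powers of 2.
So 11^9 ≡ 16 · 11 ≡ 31 (mod 145).
Squaring chain: 31 → 91 → 16 → 111; never reaches −1, so base 11 is a Miller–Rabin witness that 145 is composite.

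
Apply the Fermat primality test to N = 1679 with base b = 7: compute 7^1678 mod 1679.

7^1 ≡ 7 (mod 1679)
7^2 ≡ 7^2 = 49 ≡ 49 (mod 1679)
7^4 ≡ 49^2 = 2401 ≡ 722 (mod 1679)
7^8 ≡ 722^2 = 521284 ≡ 794 (mod 1679)
7^16 ≡ 794^2 = 630436 ≡ 811 (mod 1679)
7^32 ≡ 811^2 = 657721 ≡ 1232 (mod 1679)
7^64 ≡ 1232^2 = 1517824 ≡ 8 (mod 1679)
7^128 ≡ 8^2 = 64 ≡ 64 (mod 1679)
7^256 ≡ 64^2 = 4096 ≡ 738 (mod 1679)
7^512 ≡ 738^2 = 544644 ≡ 648 (mod 1679)
7^1024 ≡ 648^2 = 419904 ≡ 154 (mod 1679)
1678 = 1024 + 512 + 128 + 8 + 4 + 2 in binary powers of 2.
So 7^1678 ≡ 154 · 648 · 64 · 794 · 722 · 49 ≡ 441 (mod 1679).
Since 441 ≠ 1, base 7 is a Fermat witness: 1679 is composite.

441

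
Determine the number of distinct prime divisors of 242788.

5

242788 = 2^2 · 60697
60697 = 7 · 8671
8671 = 13 · 667
667 = 23 · 29
242788 = 2^2 · 7 · 13 · 23 · 29, which has 5 distinct prime factors.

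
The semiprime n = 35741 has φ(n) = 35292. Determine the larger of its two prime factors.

347

φ(n) = (p−1)(q−1) = n − (p+q) + 1, so p + q = 35741 − 35292 + 1 = 450.
p and q are the roots of t² − 450t + 35741 = 0.
Discriminant: 450² − 4·35741 = 202500 − 142964 = 59536; √59536 = 244.
q = (450 − 244)/2 = 103, p = (450 + 244)/2 = 347.
Check: 103 · 347 = 35741.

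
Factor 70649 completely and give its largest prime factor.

53

70649 = 31 · 2279
2279 = 43 · 53
53 is prime.
So 70649 = 31 · 43 · 53; the largest prime factor is 53.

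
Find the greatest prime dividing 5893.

83

5893 = 71 · 83
83 is prime.
So 5893 = 71 · 83; the largest prime factor is 83.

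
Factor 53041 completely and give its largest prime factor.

59

53041 = 29 · 1829
1829 = 31 · 59
59 is prime.
So 53041 = 29 · 31 · 59; the largest prime factor is 59.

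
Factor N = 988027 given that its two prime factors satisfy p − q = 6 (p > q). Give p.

Since p = q + 6, we have 988027 = q(q + 6), so q² + 6q − 988027 = 0.
Discriminant: 6² + 4·988027 = 36 + 3952108 = 3952144; √3952144 = 1988.
q = (−6 + 1988)/2 = 991, and p = q + 6 = 997.
Check: 991 · 997 = 988027.

997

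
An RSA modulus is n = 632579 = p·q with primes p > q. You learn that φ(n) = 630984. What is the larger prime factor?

863

φ(n) = (p−1)(q−1) = n − (p+q) + 1, so p + q = 632579 − 630984 + 1 = 1596.
p and q are the roots of t² − 1596t + 632579 = 0.
Discriminant: 1596² − 4·632579 = 2547216 − 2530316 = 16900; √16900 = 130.
q = (1596 − 130)/2 = 733, p = (1596 + 130)/2 = 863.
Check: 733 · 863 = 632579.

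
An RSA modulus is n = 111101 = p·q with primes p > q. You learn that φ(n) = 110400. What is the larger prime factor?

φ(n) = (p−1)(q−1) = n − (p+q) + 1, so p + q = 111101 − 110400 + 1 = 702.
p and q are the roots of t² − 702t + 111101 = 0.
Discriminant: 702² − 4·111101 = 492804 − 444404 = 48400; √48400 = 220.
q = (702 − 220)/2 = 241, p = (702 + 220)/2 = 461.
Check: 241 · 461 = 111101.

461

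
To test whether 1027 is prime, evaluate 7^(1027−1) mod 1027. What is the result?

324

7^1 ≡ 7 (mod 1027)
7^2 ≡ 7^2 = 49 ≡ 49 (mod 1027)
7^4 ≡ 49^2 = 2401 ≡ 347 (mod 1027)
7^8 ≡ 347^2 = 120409 ≡ 250 (mod 1027)
7^16 ≡ 250^2 = 62500 ≡ 880 (mod 1027)
7^32 ≡ 880^2 = 774400 ≡ 42 (mod 1027)
7^64 ≡ 42^2 = 1764 ≡ 737 (mod 1027)
7^128 ≡ 737^2 = 543169 ≡ 913 (mod 1027)
7^256 ≡ 913^2 = 833569 ≡ 672 (mod 1027)
7^512 ≡ 672^2 = 451584 ≡ 731 (mod 1027)
7^1024 ≡ 731^2 = 534361 ≡ 321 (mod 1027)
1026 = 1024 + 2 in binary powers of 2.
So 7^1026 ≡ 321 · 49 ≡ 324 (mod 1027).
Since 324 ≠ 1, base 7 is a Fermat witness: 1027 is composite.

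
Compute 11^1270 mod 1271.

811

11^1 ≡ 11 (mod 1271)
11^2 ≡ 11^2 = 121 ≡ 121 (mod 1271)
11^4 ≡ 121^2 = 14641 ≡ 660 (mod 1271)
11^8 ≡ 660^2 = 435600 ≡ 918 (mod 1271)
11^16 ≡ 918^2 = 842724 ≡ 51 (mod 1271)
11^32 ≡ 51^2 = 2601 ≡ 59 (mod 1271)
11^64 ≡ 59^2 = 3481 ≡ 939 (mod 1271)
11^128 ≡ 939^2 = 881721 ≡ 918 (mod 1271)
11^256 ≡ 918^2 = 842724 ≡ 51 (mod 1271)
11^512 ≡ 51^2 = 2601 ≡ 59 (mod 1271)
11^1024 ≡ 59^2 = 3481 ≡ 939 (mod 1271)
1270 = 1024 + 128 + 64 + 32 + 16 + 4 + 2 in binary powers of 2.
So 11^1270 ≡ 939 · 918 · 939 · 59 · 51 · 660 · 121 ≡ 811 (mod 1271).
Since 811 ≠ 1, base 11 is a Fermat witness: 1271 is composite.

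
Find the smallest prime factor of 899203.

899203 is odd.
Digit sum 31, not divisible by 3.
Ends in 3: not divisible by 5.
7: 899203 = 7·128457 + 4
11: 899203 = 11·81745 + 8
13: 899203 = 13·69169 + 6
17: 899203 = 17·52894 + 5
19: 899203 = 19·47326 + 9
23: 899203 = 23·39095 + 18
29: 899203 = 29·31007

29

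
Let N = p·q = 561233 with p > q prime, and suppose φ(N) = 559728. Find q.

677

φ(n) = (p−1)(q−1) = n − (p+q) + 1, so p + q = 561233 − 559728 + 1 = 1506.
p and q are the roots of t² − 1506t + 561233 = 0.
Discriminant: 1506² − 4·561233 = 2268036 − 2244932 = 23104; √23104 = 152.
q = (1506 − 152)/2 = 677, p = (1506 + 152)/2 = 829.
Check: 677 · 829 = 561233.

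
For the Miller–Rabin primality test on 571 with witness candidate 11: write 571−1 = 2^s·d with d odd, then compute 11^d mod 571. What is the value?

1

571 − 1 = 570 = 2^1 · 285, so d = 285.
11^1 ≡ 11 (mod 571)
11^2 ≡ 11^2 = 121 ≡ 121 (mod 571)
11^4 ≡ 121^2 = 14641 ≡ 366 (mod 571)
11^8 ≡ 366^2 = 133956 ≡ 342 (mod 571)
11^16 ≡ 342^2 = 116964 ≡ 480 (mod 571)
11^32 ≡ 480^2 = 230400 ≡ 287 (mod 571)
11^64 ≡ 287^2 = 82369 ≡ 145 (mod 571)
11^128 ≡ 145^2 = 21025 ≡ 469 (mod 571)
11^256 ≡ 469^2 = 219961 ≡ 126 (mod 571)
285 = 256 + 16 + 8 + 4 + 1 in binary powers of 2.
So 11^285 ≡ 126 · 480 · 342 · 366 · 11 ≡ 1 (mod 571).
Since 11^d ≡ 1 (mod 571), base 11 does not prove 571 composite.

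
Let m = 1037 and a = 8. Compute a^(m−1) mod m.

8^1 ≡ 8 (mod 1037)
8^2 ≡ 8^2 = 64 ≡ 64 (mod 1037)
8^4 ≡ 64^2 = 4096 ≡ 985 (mod 1037)
8^8 ≡ 985^2 = 970225 ≡ 630 (mod 1037)
8^16 ≡ 630^2 = 396900 ≡ 766 (mod 1037)
8^32 ≡ 766^2 = 586756 ≡ 851 (mod 1037)
8^64 ≡ 851^2 = 724201 ≡ 375 (mod 1037)
8^128 ≡ 375^2 = 140625 ≡ 630 (mod 1037)
8^256 ≡ 630^2 = 396900 ≡ 766 (mod 1037)
8^512 ≡ 766^2 = 586756 ≡ 851 (mod 1037)
8^1024 ≡ 851^2 = 724201 ≡ 375 (mod 1037)
1036 = 1024 + 8 + 4 in binary powers of 2.
So 8^1036 ≡ 375 · 630 · 985 ≡ 339 (mod 1037).
Since 339 ≠ 1, base 8 is a Fermat witness: 1037 is composite.

339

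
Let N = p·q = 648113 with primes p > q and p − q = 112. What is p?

863

Since p = q + 112, we have 648113 = q(q + 112), so q² + 112q − 648113 = 0.
Discriminant: 112² + 4·648113 = 12544 + 2592452 = 2604996; √2604996 = 1614.
q = (−112 + 1614)/2 = 751, and p = q + 112 = 863.
Check: 751 · 863 = 648113.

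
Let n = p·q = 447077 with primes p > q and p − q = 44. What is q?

Since p = q + 44, we have 447077 = q(q + 44), so q² + 44q − 447077 = 0.
Discriminant: 44² + 4·447077 = 1936 + 1788308 = 1790244; √1790244 = 1338.
q = (−44 + 1338)/2 = 647, and p = q + 44 = 691.
Check: 647 · 691 = 447077.

647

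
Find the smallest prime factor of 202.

2

202 is even: 2 divides it.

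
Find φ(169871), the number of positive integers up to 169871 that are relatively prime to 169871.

Factor: 169871 = 13 · 73 · 179.
φ(169871) = (13−1) · (73−1) · (179−1) = 12 · 72 · 178 = 153792.

153792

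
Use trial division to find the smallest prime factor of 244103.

17

244103 is odd.
Digit sum 14, not divisible by 3.
Ends in 3: not divisible by 5.
7: 244103 = 7·34871 + 6
11: 244103 = 11·22191 + 2
13: 244103 = 13·18777 + 2
17: 244103 = 17·14359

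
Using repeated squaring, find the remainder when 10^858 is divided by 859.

1

10^1 ≡ 10 (mod 859)
10^2 ≡ 10^2 = 100 ≡ 100 (mod 859)
10^4 ≡ 100^2 = 10000 ≡ 551 (mod 859)
10^8 ≡ 551^2 = 303601 ≡ 374 (mod 859)
10^16 ≡ 374^2 = 139876 ≡ 718 (mod 859)
10^32 ≡ 718^2 = 515524 ≡ 124 (mod 859)
10^64 ≡ 124^2 = 15376 ≡ 773 (mod 859)
10^128 ≡ 773^2 = 597529 ≡ 524 (mod 859)
10^256 ≡ 524^2 = 274576 ≡ 555 (mod 859)
10^512 ≡ 555^2 = 308025 ≡ 503 (mod 859)
858 = 512 + 256 + 64 + 16 + 8 + 2 in binary powers of 2.
So 10^858 ≡ 503 · 555 · 773 · 718 · 374 · 100 ≡ 1 (mod 859).
Since the result is 1, base 10 gives no evidence that 859 is composite.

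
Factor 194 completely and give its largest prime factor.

194 = 2 · 97
97 is prime.
So 194 = 2 · 97; the largest prime factor is 97.

97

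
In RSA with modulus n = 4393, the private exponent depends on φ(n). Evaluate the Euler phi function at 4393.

4180

Factor: 4393 = 23 · 191.
φ(4393) = (23−1) · (191−1) = 22 · 190 = 4180.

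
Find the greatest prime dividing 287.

41

287 = 7 · 41
41 is prime.
So 287 = 7 · 41; the largest prime factor is 41.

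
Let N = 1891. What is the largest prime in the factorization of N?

61

1891 = 31 · 61
61 is prime.
So 1891 = 31 · 61; the largest prime factor is 61.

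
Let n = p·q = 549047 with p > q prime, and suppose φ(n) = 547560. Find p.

811

φ(n) = (p−1)(q−1) = n − (p+q) + 1, so p + q = 549047 − 547560 + 1 = 1488.
p and q are the roots of t² − 1488t + 549047 = 0.
Discriminant: 1488² − 4·549047 = 2214144 − 2196188 = 17956; √17956 = 134.
q = (1488 − 134)/2 = 677, p = (1488 + 134)/2 = 811.
Check: 677 · 811 = 549047.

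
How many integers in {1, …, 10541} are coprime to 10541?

10332

Factor: 10541 = 83 · 127.
φ(10541) = (83−1) · (127−1) = 82 · 126 = 10332.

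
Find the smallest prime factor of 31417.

89

31417 is odd.
Digit sum 16, not divisible by 3.
Ends in 7: not divisible by 5.
7: 31417 = 7·4488 + 1
11: 31417 = 11·2856 + 1
13: 31417 = 13·2416 + 9
17: 31417 = 17·1848 + 1
19: 31417 = 19·1653 + 10
23: 31417 = 23·1365 + 22
29: 31417 = 29·1083 + 10
31: 31417 = 31·1013 + 14
37: 31417 = 37·849 + 4
41: 31417 = 41·766 + 11
43: 31417 = 43·730 + 27
47: 31417 = 47·668 + 21
53: 31417 = 53·592 + 41
59: 31417 = 59·532 + 29
61: 31417 = 61·515 + 2
67: 31417 = 67·468 + 61
71: 31417 = 71·442 + 35
73: 31417 = 73·430 + 27
79: 31417 = 79·397 + 54
83: 31417 = 83·378 + 43
89: 31417 = 89·353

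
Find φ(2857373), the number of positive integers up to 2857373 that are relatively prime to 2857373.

Factor: 2857373 = 127 · 149 · 151.
φ(2857373) = (127−1) · (149−1) · (151−1) = 126 · 148 · 150 = 2797200.

2797200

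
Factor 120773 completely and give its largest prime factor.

120773 = 23 · 5251
5251 = 59 · 89
89 is prime.
So 120773 = 23 · 59 · 89; the largest prime factor is 89.

89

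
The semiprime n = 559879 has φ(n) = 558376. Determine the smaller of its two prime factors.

677

φ(n) = (p−1)(q−1) = n − (p+q) + 1, so p + q = 559879 − 558376 + 1 = 1504.
p and q are the roots of t² − 1504t + 559879 = 0.
Discriminant: 1504² − 4·559879 = 2262016 − 2239516 = 22500; √22500 = 150.
q = (1504 − 150)/2 = 677, p = (1504 + 150)/2 = 827.
Check: 677 · 827 = 559879.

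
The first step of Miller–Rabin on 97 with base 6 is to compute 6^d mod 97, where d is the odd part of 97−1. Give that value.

22

97 − 1 = 96 = 2^5 · 3, so d = 3.
6^1 ≡ 6 (mod 97)
6^2 ≡ 6^2 = 36 ≡ 36 (mod 97)
3 = 2 + 1 in binary powers of 2.
So 6^3 ≡ 36 · 6 ≡ 22 (mod 97).
Squaring chain: 22 → 96 → 1 → 1 → 1; reaches −1, so base 6 does not prove 97 composite.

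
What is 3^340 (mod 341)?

3^1 ≡ 3 (mod 341)
3^2 ≡ 3^2 = 9 ≡ 9 (mod 341)
3^4 ≡ 9^2 = 81 ≡ 81 (mod 341)
3^8 ≡ 81^2 = 6561 ≡ 82 (mod 341)
3^16 ≡ 82^2 = 6724 ≡ 245 (mod 341)
3^32 ≡ 245^2 = 60025 ≡ 9 (mod 341)
3^64 ≡ 9^2 = 81 ≡ 81 (mod 341)
3^128 ≡ 81^2 = 6561 ≡ 82 (mod 341)
3^256 ≡ 82^2 = 6724 ≡ 245 (mod 341)
340 = 256 + 64 + 16 + 4 in binary powers of 2.
So 3^340 ≡ 245 · 81 · 245 · 81 ≡ 56 (mod 341).
Since 56 ≠ 1, base 3 is a Fermat witness: 341 is composite.

56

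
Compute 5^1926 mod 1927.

5^1 ≡ 5 (mod 1927)
5^2 ≡ 5^2 = 25 ≡ 25 (mod 1927)
5^4 ≡ 25^2 = 625 ≡ 625 (mod 1927)
5^8 ≡ 625^2 = 390625 ≡ 1371 (mod 1927)
5^16 ≡ 1371^2 = 1879641 ≡ 816 (mod 1927)
5^32 ≡ 816^2 = 665856 ≡ 1041 (mod 1927)
5^64 ≡ 1041^2 = 1083681 ≡ 707 (mod 1927)
5^128 ≡ 707^2 = 499849 ≡ 756 (mod 1927)
5^256 ≡ 756^2 = 571536 ≡ 1144 (mod 1927)
5^512 ≡ 1144^2 = 1308736 ≡ 303 (mod 1927)
5^1024 ≡ 303^2 = 91809 ≡ 1240 (mod 1927)
1926 = 1024 + 512 + 256 + 128 + 4 + 2 in binary powers of 2.
So 5^1926 ≡ 1240 · 303 · 1144 · 756 · 625 · 25 ≡ 291 (mod 1927).
Since 291 ≠ 1, base 5 is a Fermat witness: 1927 is composite.

291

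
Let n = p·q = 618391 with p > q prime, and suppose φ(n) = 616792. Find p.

φ(n) = (p−1)(q−1) = n − (p+q) + 1, so p + q = 618391 − 616792 + 1 = 1600.
p and q are the roots of t² − 1600t + 618391 = 0.
Discriminant: 1600² − 4·618391 = 2560000 − 2473564 = 86436; √86436 = 294.
q = (1600 − 294)/2 = 653, p = (1600 + 294)/2 = 947.
Check: 653 · 947 = 618391.

947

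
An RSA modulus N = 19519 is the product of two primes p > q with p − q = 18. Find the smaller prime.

Since p = q + 18, we have 19519 = q(q + 18), so q² + 18q − 19519 = 0.
Discriminant: 18² + 4·19519 = 324 + 78076 = 78400; √78400 = 280.
q = (−18 + 280)/2 = 131, and p = q + 18 = 149.
Check: 131 · 149 = 19519.

131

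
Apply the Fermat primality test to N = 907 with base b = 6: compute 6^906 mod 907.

6^1 ≡ 6 (mod 907)
6^2 ≡ 6^2 = 36 ≡ 36 (mod 907)
6^4 ≡ 36^2 = 1296 ≡ 389 (mod 907)
6^8 ≡ 389^2 = 151321 ≡ 759 (mod 907)
6^16 ≡ 759^2 = 576081 ≡ 136 (mod 907)
6^32 ≡ 136^2 = 18496 ≡ 356 (mod 907)
6^64 ≡ 356^2 = 126736 ≡ 663 (mod 907)
6^128 ≡ 663^2 = 439569 ≡ 581 (mod 907)
6^256 ≡ 581^2 = 337561 ≡ 157 (mod 907)
6^512 ≡ 157^2 = 24649 ≡ 160 (mod 907)
906 = 512 + 256 + 128 + 8 + 2 in binary powers of 2.
So 6^906 ≡ 160 · 157 · 581 · 759 · 36 ≡ 1 (mod 907).
Since the result is 1, base 6 gives no evidence that 907 is composite.

1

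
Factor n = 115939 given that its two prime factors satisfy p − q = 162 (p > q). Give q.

Since p = q + 162, we have 115939 = q(q + 162), so q² + 162q − 115939 = 0.
Discriminant: 162² + 4·115939 = 26244 + 463756 = 490000; √490000 = 700.
q = (−162 + 700)/2 = 269, and p = q + 162 = 431.
Check: 269 · 431 = 115939.

269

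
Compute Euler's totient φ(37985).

Factor: 37985 = 5 · 71 · 107.
φ(37985) = (5−1) · (71−1) · (107−1) = 4 · 70 · 106 = 29680.

29680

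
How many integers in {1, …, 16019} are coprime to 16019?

Factor: 16019 = 83 · 193.
φ(16019) = (83−1) · (193−1) = 82 · 192 = 15744.

15744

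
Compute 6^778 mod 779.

6^1 ≡ 6 (mod 779)
6^2 ≡ 6^2 = 36 ≡ 36 (mod 779)
6^4 ≡ 36^2 = 1296 ≡ 517 (mod 779)
6^8 ≡ 517^2 = 267289 ≡ 92 (mod 779)
6^16 ≡ 92^2 = 8464 ≡ 674 (mod 779)
6^32 ≡ 674^2 = 454276 ≡ 119 (mod 779)
6^64 ≡ 119^2 = 14161 ≡ 139 (mod 779)
6^128 ≡ 139^2 = 19321 ≡ 625 (mod 779)
6^256 ≡ 625^2 = 390625 ≡ 346 (mod 779)
6^512 ≡ 346^2 = 119716 ≡ 529 (mod 779)
778 = 512 + 256 + 8 + 2 in binary powers of 2.
So 6^778 ≡ 529 · 346 · 92 · 36 ≡ 156 (mod 779).
Since 156 ≠ 1, base 6 is a Fermat witness: 779 is composite.

156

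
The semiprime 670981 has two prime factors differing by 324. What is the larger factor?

997

Since p = q + 324, we have 670981 = q(q + 324), so q² + 324q − 670981 = 0.
Discriminant: 324² + 4·670981 = 104976 + 2683924 = 2788900; √2788900 = 1670.
q = (−324 + 1670)/2 = 673, and p = q + 324 = 997.
Check: 673 · 997 = 670981.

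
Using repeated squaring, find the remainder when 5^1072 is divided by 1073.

488

5^1 ≡ 5 (mod 1073)
5^2 ≡ 5^2 = 25 ≡ 25 (mod 1073)
5^4 ≡ 25^2 = 625 ≡ 625 (mod 1073)
5^8 ≡ 625^2 = 390625 ≡ 53 (mod 1073)
5^16 ≡ 53^2 = 2809 ≡ 663 (mod 1073)
5^32 ≡ 663^2 = 439569 ≡ 712 (mod 1073)
5^64 ≡ 712^2 = 506944 ≡ 488 (mod 1073)
5^128 ≡ 488^2 = 238144 ≡ 1011 (mod 1073)
5^256 ≡ 1011^2 = 1022121 ≡ 625 (mod 1073)
5^512 ≡ 625^2 = 390625 ≡ 53 (mod 1073)
5^1024 ≡ 53^2 = 2809 ≡ 663 (mod 1073)
1072 = 1024 + 32 + 16 in binary powers of 2.
So 5^1072 ≡ 663 · 712 · 663 ≡ 488 (mod 1073).
Since 488 ≠ 1, base 5 is a Fermat witness: 1073 is composite.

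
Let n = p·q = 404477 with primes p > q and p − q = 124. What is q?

Since p = q + 124, we have 404477 = q(q + 124), so q² + 124q − 404477 = 0.
Discriminant: 124² + 4·404477 = 15376 + 1617908 = 1633284; √1633284 = 1278.
q = (−124 + 1278)/2 = 577, and p = q + 124 = 701.
Check: 577 · 701 = 404477.

577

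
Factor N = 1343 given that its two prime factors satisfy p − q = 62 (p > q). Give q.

Since p = q + 62, we have 1343 = q(q + 62), so q² + 62q − 1343 = 0.
Discriminant: 62² + 4·1343 = 3844 + 5372 = 9216; √9216 = 96.
q = (−62 + 96)/2 = 17, and p = q + 62 = 79.
Check: 17 · 79 = 1343.

17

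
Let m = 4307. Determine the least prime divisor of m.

4307 is odd.
Digit sum 14, not divisible by 3.
Ends in 7: not divisible by 5.
7: 4307 = 7·615 + 2
11: 4307 = 11·391 + 6
13: 4307 = 13·331 + 4
17: 4307 = 17·253 + 6
19: 4307 = 19·226 + 13
23: 4307 = 23·187 + 6
29: 4307 = 29·148 + 15
31: 4307 = 31·138 + 29
37: 4307 = 37·116 + 15
41: 4307 = 41·105 + 2
43: 4307 = 43·100 + 7
47: 4307 = 47·91 + 30
53: 4307 = 53·81 + 14
59: 4307 = 59·73

59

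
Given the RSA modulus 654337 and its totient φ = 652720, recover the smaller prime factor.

797

φ(n) = (p−1)(q−1) = n − (p+q) + 1, so p + q = 654337 − 652720 + 1 = 1618.
p and q are the roots of t² − 1618t + 654337 = 0.
Discriminant: 1618² − 4·654337 = 2617924 − 2617348 = 576; √576 = 24.
q = (1618 − 24)/2 = 797, p = (1618 + 24)/2 = 821.
Check: 797 · 821 = 654337.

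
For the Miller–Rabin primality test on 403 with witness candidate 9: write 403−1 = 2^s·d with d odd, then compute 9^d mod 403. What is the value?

287

403 − 1 = 402 = 2^1 · 201, so d = 201.
9^1 ≡ 9 (mod 403)
9^2 ≡ 9^2 = 81 ≡ 81 (mod 403)
9^4 ≡ 81^2 = 6561 ≡ 113 (mod 403)
9^8 ≡ 113^2 = 12769 ≡ 276 (mod 403)
9^16 ≡ 276^2 = 76176 ≡ 9 (mod 403)
9^32 ≡ 9^2 = 81 ≡ 81 (mod 403)
9^64 ≡ 81^2 = 6561 ≡ 113 (mod 403)
9^128 ≡ 113^2 = 12769 ≡ 276 (mod 403)
201 = 128 + 64 + 8 + 1 in binary powers of 2.
So 9^201 ≡ 276 · 113 · 276 · 9 ≡ 287 (mod 403).
Squaring chain: 287; never reaches −1, so base 9 is a Miller–Rabin witness that 403 is composite.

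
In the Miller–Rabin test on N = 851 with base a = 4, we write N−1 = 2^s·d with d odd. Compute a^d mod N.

169

851 − 1 = 850 = 2^1 · 425, so d = 425.
4^1 ≡ 4 (mod 851)
4^2 ≡ 4^2 = 16 ≡ 16 (mod 851)
4^4 ≡ 16^2 = 256 ≡ 256 (mod 851)
4^8 ≡ 256^2 = 65536 ≡ 9 (mod 851)
4^16 ≡ 9^2 = 81 ≡ 81 (mod 851)
4^32 ≡ 81^2 = 6561 ≡ 604 (mod 851)
4^64 ≡ 604^2 = 364816 ≡ 588 (mod 851)
4^128 ≡ 588^2 = 345744 ≡ 238 (mod 851)
4^256 ≡ 238^2 = 56644 ≡ 478 (mod 851)
425 = 256 + 128 + 32 + 8 + 1 in binary powers of 2.
So 4^425 ≡ 478 · 238 · 604 · 9 · 4 ≡ 169 (mod 851).
Squaring chain: 169; never reaches −1, so base 4 is a Miller–Rabin witness that 851 is composite.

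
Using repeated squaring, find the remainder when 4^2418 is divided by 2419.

4^1 ≡ 4 (mod 2419)
4^2 ≡ 4^2 = 16 ≡ 16 (mod 2419)
4^4 ≡ 16^2 = 256 ≡ 256 (mod 2419)
4^8 ≡ 256^2 = 65536 ≡ 223 (mod 2419)
4^16 ≡ 223^2 = 49729 ≡ 1349 (mod 2419)
4^32 ≡ 1349^2 = 1819801 ≡ 713 (mod 2419)
4^64 ≡ 713^2 = 508369 ≡ 379 (mod 2419)
4^128 ≡ 379^2 = 143641 ≡ 920 (mod 2419)
4^256 ≡ 920^2 = 846400 ≡ 2169 (mod 2419)
4^512 ≡ 2169^2 = 4704561 ≡ 2025 (mod 2419)
4^1024 ≡ 2025^2 = 4100625 ≡ 420 (mod 2419)
4^2048 ≡ 420^2 = 176400 ≡ 2232 (mod 2419)
2418 = 2048 + 256 + 64 + 32 + 16 + 2 in binary powers of 2.
So 4^2418 ≡ 2232 · 2169 · 379 · 713 · 1349 · 16 ≡ 879 (mod 2419).
Since 879 ≠ 1, base 4 is a Fermat witness: 2419 is composite.

879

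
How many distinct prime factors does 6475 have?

3

6475 = 5^2 · 259
259 = 7 · 37
6475 = 5^2 · 7 · 37, which has 3 distinct prime factors.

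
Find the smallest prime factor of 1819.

17

1819 is odd.
Digit sum 19, not divisible by 3.
Ends in 9: not divisible by 5.
7: 1819 = 7·259 + 6
11: 1819 = 11·165 + 4
13: 1819 = 13·139 + 12
17: 1819 = 17·107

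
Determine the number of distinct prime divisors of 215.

215 = 5 · 43
215 = 5 · 43, which has 2 distinct prime factors.

2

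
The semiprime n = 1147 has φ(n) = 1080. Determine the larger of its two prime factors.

37

φ(n) = (p−1)(q−1) = n − (p+q) + 1, so p + q = 1147 − 1080 + 1 = 68.
p and q are the roots of t² − 68t + 1147 = 0.
Discriminant: 68² − 4·1147 = 4624 − 4588 = 36; √36 = 6.
q = (68 − 6)/2 = 31, p = (68 + 6)/2 = 37.
Check: 31 · 37 = 1147.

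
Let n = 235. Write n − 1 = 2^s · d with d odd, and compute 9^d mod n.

235 − 1 = 234 = 2^1 · 117, so d = 117.
9^1 ≡ 9 (mod 235)
9^2 ≡ 9^2 = 81 ≡ 81 (mod 235)
9^4 ≡ 81^2 = 6561 ≡ 216 (mod 235)
9^8 ≡ 216^2 = 46656 ≡ 126 (mod 235)
9^16 ≡ 126^2 = 15876 ≡ 131 (mod 235)
9^32 ≡ 131^2 = 17161 ≡ 6 (mod 235)
9^64 ≡ 6^2 = 36 ≡ 36 (mod 235)
117 = 64 + 32 + 16 + 4 + 1 in binary powers of 2.
So 9^117 ≡ 36 · 6 · 131 · 216 · 9 ≡ 34 (mod 235).
Squaring chain: 34; never reaches −1, so base 9 is a Miller–Rabin witness that 235 is composite.

34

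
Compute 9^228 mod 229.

1

9^1 ≡ 9 (mod 229)
9^2 ≡ 9^2 = 81 ≡ 81 (mod 229)
9^4 ≡ 81^2 = 6561 ≡ 149 (mod 229)
9^8 ≡ 149^2 = 22201 ≡ 217 (mod 229)
9^16 ≡ 217^2 = 47089 ≡ 144 (mod 229)
9^32 ≡ 144^2 = 20736 ≡ 126 (mod 229)
9^64 ≡ 126^2 = 15876 ≡ 75 (mod 229)
9^128 ≡ 75^2 = 5625 ≡ 129 (mod 229)
228 = 128 + 64 + 32 + 4 in binary powers of 2.
So 9^228 ≡ 129 · 75 · 126 · 149 ≡ 1 (mod 229).
Since the result is 1, base 9 gives no evidence that 229 is composite.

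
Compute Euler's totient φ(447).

Factor: 447 = 3 · 149.
φ(447) = (3−1) · (149−1) = 2 · 148 = 296.

296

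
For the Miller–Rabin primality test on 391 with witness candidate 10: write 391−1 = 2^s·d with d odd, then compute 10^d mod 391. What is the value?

320

391 − 1 = 390 = 2^1 · 195, so d = 195.
10^1 ≡ 10 (mod 391)
10^2 ≡ 10^2 = 100 ≡ 100 (mod 391)
10^4 ≡ 100^2 = 10000 ≡ 225 (mod 391)
10^8 ≡ 225^2 = 50625 ≡ 186 (mod 391)
10^16 ≡ 186^2 = 34596 ≡ 188 (mod 391)
10^32 ≡ 188^2 = 35344 ≡ 154 (mod 391)
10^64 ≡ 154^2 = 23716 ≡ 256 (mod 391)
10^128 ≡ 256^2 = 65536 ≡ 239 (mod 391)
195 = 128 + 64 + 2 + 1 in binary powers of 2.
So 10^195 ≡ 239 · 256 · 100 · 10 ≡ 320 (mod 391).
Squaring chain: 320; never reaches −1, so base 10 is a Miller–Rabin witness that 391 is composite.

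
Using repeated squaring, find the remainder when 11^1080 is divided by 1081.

11^1 ≡ 11 (mod 1081)
11^2 ≡ 11^2 = 121 ≡ 121 (mod 1081)
11^4 ≡ 121^2 = 14641 ≡ 588 (mod 1081)
11^8 ≡ 588^2 = 345744 ≡ 905 (mod 1081)
11^16 ≡ 905^2 = 819025 ≡ 708 (mod 1081)
11^32 ≡ 708^2 = 501264 ≡ 761 (mod 1081)
11^64 ≡ 761^2 = 579121 ≡ 786 (mod 1081)
11^128 ≡ 786^2 = 617796 ≡ 545 (mod 1081)
11^256 ≡ 545^2 = 297025 ≡ 831 (mod 1081)
11^512 ≡ 831^2 = 690561 ≡ 883 (mod 1081)
11^1024 ≡ 883^2 = 779689 ≡ 288 (mod 1081)
1080 = 1024 + 32 + 16 + 8 in binary powers of 2.
So 11^1080 ≡ 288 · 761 · 708 · 905 ≡ 581 (mod 1081).
Since 581 ≠ 1, base 11 is a Fermat witness: 1081 is composite.

581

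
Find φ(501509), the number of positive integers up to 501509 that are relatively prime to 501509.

480816

Factor: 501509 = 43 · 107 · 109.
φ(501509) = (43−1) · (107−1) · (109−1) = 42 · 106 · 108 = 480816.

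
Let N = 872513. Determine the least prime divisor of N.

43

872513 is odd.
Digit sum 26, not divisible by 3.
Ends in 3: not divisible by 5.
7: 872513 = 7·124644 + 5
11: 872513 = 11·79319 + 4
13: 872513 = 13·67116 + 5
17: 872513 = 17·51324 + 5
19: 872513 = 19·45921 + 14
23: 872513 = 23·37935 + 8
29: 872513 = 29·30086 + 19
31: 872513 = 31·28145 + 18
37: 872513 = 37·23581 + 16
41: 872513 = 41·21280 + 33
43: 872513 = 43·20291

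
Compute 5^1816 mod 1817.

1053

5^1 ≡ 5 (mod 1817)
5^2 ≡ 5^2 = 25 ≡ 25 (mod 1817)
5^4 ≡ 25^2 = 625 ≡ 625 (mod 1817)
5^8 ≡ 625^2 = 390625 ≡ 1787 (mod 1817)
5^16 ≡ 1787^2 = 3193369 ≡ 900 (mod 1817)
5^32 ≡ 900^2 = 810000 ≡ 1435 (mod 1817)
5^64 ≡ 1435^2 = 2059225 ≡ 564 (mod 1817)
5^128 ≡ 564^2 = 318096 ≡ 121 (mod 1817)
5^256 ≡ 121^2 = 14641 ≡ 105 (mod 1817)
5^512 ≡ 105^2 = 11025 ≡ 123 (mod 1817)
5^1024 ≡ 123^2 = 15129 ≡ 593 (mod 1817)
1816 = 1024 + 512 + 256 + 16 + 8 in binary powers of 2.
So 5^1816 ≡ 593 · 123 · 105 · 900 · 1787 ≡ 1053 (mod 1817).
Since 1053 ≠ 1, base 5 is a Fermat witness: 1817 is composite.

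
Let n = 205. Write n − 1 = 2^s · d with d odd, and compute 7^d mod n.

205 − 1 = 204 = 2^2 · 51, so d = 51.
7^1 ≡ 7 (mod 205)
7^2 ≡ 7^2 = 49 ≡ 49 (mod 205)
7^4 ≡ 49^2 = 2401 ≡ 146 (mod 205)
7^8 ≡ 146^2 = 21316 ≡ 201 (mod 205)
7^16 ≡ 201^2 = 40401 ≡ 16 (mod 205)
7^32 ≡ 16^2 = 256 ≡ 51 (mod 205)
51 = 32 + 16 + 2 + 1 in binary powers of 2.
So 7^51 ≡ 51 · 16 · 49 · 7 ≡ 63 (mod 205).
Squaring chain: 63 → 74; never reaches −1, so base 7 is a Miller–Rabin witness that 205 is composite.

63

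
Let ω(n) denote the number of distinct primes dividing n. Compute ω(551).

551 = 19 · 29
551 = 19 · 29, which has 2 distinct prime factors.

2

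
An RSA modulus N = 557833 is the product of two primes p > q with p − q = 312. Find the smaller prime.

Since p = q + 312, we have 557833 = q(q + 312), so q² + 312q − 557833 = 0.
Discriminant: 312² + 4·557833 = 97344 + 2231332 = 2328676; √2328676 = 1526.
q = (−312 + 1526)/2 = 607, and p = q + 312 = 919.
Check: 607 · 919 = 557833.

607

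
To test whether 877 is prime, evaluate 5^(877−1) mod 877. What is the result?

1

5^1 ≡ 5 (mod 877)
5^2 ≡ 5^2 = 25 ≡ 25 (mod 877)
5^4 ≡ 25^2 = 625 ≡ 625 (mod 877)
5^8 ≡ 625^2 = 390625 ≡ 360 (mod 877)
5^16 ≡ 360^2 = 129600 ≡ 681 (mod 877)
5^32 ≡ 681^2 = 463761 ≡ 705 (mod 877)
5^64 ≡ 705^2 = 497025 ≡ 643 (mod 877)
5^128 ≡ 643^2 = 413449 ≡ 382 (mod 877)
5^256 ≡ 382^2 = 145924 ≡ 342 (mod 877)
5^512 ≡ 342^2 = 116964 ≡ 323 (mod 877)
876 = 512 + 256 + 64 + 32 + 8 + 4 in binary powers of 2.
So 5^876 ≡ 323 · 342 · 643 · 705 · 360 · 625 ≡ 1 (mod 877).
Since the result is 1, base 5 gives no evidence that 877 is composite.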